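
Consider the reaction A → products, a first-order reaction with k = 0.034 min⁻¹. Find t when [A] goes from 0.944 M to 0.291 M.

34.61 min

Step 1: For first-order: t = ln([A]₀/[A])/k
Step 2: t = ln(0.944/0.291)/0.034
Step 3: t = ln(3.244)/0.034
Step 4: t = 1.177/0.034 = 34.61 min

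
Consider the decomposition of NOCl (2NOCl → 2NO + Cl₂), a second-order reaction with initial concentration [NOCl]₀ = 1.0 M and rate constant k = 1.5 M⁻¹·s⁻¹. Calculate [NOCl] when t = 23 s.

0.02817 M

Step 1: For a second-order reaction: 1/[NOCl] = 1/[NOCl]₀ + kt
Step 2: 1/[NOCl] = 1/1.0 + 1.5 × 23
Step 3: 1/[NOCl] = 1 + 34.5 = 35.5
Step 4: [NOCl] = 1/35.5 = 0.02817 M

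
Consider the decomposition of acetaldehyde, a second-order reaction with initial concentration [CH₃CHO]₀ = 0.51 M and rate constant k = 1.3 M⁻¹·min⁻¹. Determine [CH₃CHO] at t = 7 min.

0.09041 M

Step 1: For a second-order reaction: 1/[CH₃CHO] = 1/[CH₃CHO]₀ + kt
Step 2: 1/[CH₃CHO] = 1/0.51 + 1.3 × 7
Step 3: 1/[CH₃CHO] = 1.961 + 9.1 = 11.06
Step 4: [CH₃CHO] = 1/11.06 = 0.09041 M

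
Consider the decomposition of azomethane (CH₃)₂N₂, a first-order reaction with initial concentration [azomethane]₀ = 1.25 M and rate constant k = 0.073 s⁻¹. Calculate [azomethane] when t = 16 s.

0.3887 M

Step 1: For a first-order reaction: [azomethane] = [azomethane]₀ × e^(-kt)
Step 2: [azomethane] = 1.25 × e^(-0.073 × 16)
Step 3: [azomethane] = 1.25 × e^(-1.168)
Step 4: [azomethane] = 1.25 × 0.310988 = 0.3887 M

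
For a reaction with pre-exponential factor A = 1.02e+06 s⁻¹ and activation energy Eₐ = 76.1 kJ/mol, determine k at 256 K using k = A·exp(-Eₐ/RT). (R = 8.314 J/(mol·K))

3.02e-10 s⁻¹

Step 1: Use the Arrhenius equation: k = A × exp(-Eₐ/RT)
Step 2: Convert Eₐ to J/mol: 76.1 kJ/mol = 76100 J/mol
Step 3: Calculate the exponent: -Eₐ/(RT) = -76100/(8.314 × 256) = -35.75483
Step 4: k = 1.02e+06 × exp(-35.75483)
Step 5: k = 1.02e+06 × 2.96398e-16 = 3.0233e-10 s⁻¹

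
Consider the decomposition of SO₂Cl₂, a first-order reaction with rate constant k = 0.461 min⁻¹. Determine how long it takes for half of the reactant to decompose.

1.504 min

Step 1: For a first-order reaction, t₁/₂ = ln(2)/k
Step 2: t₁/₂ = ln(2)/0.461
Step 3: t₁/₂ = 0.6931/0.461 = 1.504 min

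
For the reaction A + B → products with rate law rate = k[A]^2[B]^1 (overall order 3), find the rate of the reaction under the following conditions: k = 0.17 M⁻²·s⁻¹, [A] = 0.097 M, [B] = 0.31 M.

0.0004959 M/s

Step 1: The rate law is rate = k[A]^2[B]^1, overall order = 2+1 = 3
Step 2: Substitute values: rate = 0.17 × (0.097)^2 × (0.31)^1
Step 3: rate = 0.17 × 0.009409 × 0.31 = 0.000495854 M/s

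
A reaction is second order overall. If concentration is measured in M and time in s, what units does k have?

M⁻¹·s⁻¹

Step 1: For overall order n, rate = k × (concentration)^n.
Step 2: Rate has units M·s⁻¹; concentration term has units M^2.
Step 3: k = rate / (concentration)^n, so units of k = M^(1-2)·s⁻¹ = M⁻¹·s⁻¹.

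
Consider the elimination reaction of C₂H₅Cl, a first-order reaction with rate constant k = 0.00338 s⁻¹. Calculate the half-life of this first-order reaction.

205.1 s

Step 1: For a first-order reaction, t₁/₂ = ln(2)/k
Step 2: t₁/₂ = ln(2)/0.00338
Step 3: t₁/₂ = 0.6931/0.00338 = 205.1 s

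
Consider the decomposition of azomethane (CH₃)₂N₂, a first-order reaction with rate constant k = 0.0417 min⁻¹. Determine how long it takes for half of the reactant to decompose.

16.62 min

Step 1: For a first-order reaction, t₁/₂ = ln(2)/k
Step 2: t₁/₂ = ln(2)/0.0417
Step 3: t₁/₂ = 0.6931/0.0417 = 16.62 min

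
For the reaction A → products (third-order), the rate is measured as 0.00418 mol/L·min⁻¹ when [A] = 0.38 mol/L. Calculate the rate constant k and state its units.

0.07618 (mol/L)⁻²·min⁻¹

Step 1: rate = k[A]^3, so k = rate / [A]^3.
Step 2: k = 0.00418 / (0.38)^3 = 0.00418 / 0.05487.
Step 3: k = 0.07618 (mol/L)⁻²·min⁻¹.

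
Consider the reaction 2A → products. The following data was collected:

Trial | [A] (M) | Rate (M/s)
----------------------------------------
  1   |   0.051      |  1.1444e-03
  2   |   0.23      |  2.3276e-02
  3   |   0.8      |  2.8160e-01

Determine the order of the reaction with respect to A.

second order (2)

Step 1: Compare trials to find order n where rate₂/rate₁ = ([A]₂/[A]₁)^n
Step 2: rate₂/rate₁ = 2.3276e-02/1.1444e-03 = 20.34
Step 3: [A]₂/[A]₁ = 0.23/0.051 = 4.51
Step 4: n = ln(20.34)/ln(4.51) = 2.00 ≈ 2
Step 5: The reaction is second order in A.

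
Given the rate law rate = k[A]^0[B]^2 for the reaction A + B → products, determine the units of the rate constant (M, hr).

M⁻¹·hr⁻¹

Step 1: Overall order = 0 + 2 = 2.
Step 2: rate has units M·hr⁻¹; [A]^0[B]^2 has units M^2.
Step 3: k = rate/([A]^0[B]^2), so units of k = M^(1-2)·hr⁻¹ = M⁻¹·hr⁻¹.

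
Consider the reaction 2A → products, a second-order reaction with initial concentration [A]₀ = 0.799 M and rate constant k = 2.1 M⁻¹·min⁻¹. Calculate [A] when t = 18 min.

0.02561 M

Step 1: For a second-order reaction: 1/[A] = 1/[A]₀ + kt
Step 2: 1/[A] = 1/0.799 + 2.1 × 18
Step 3: 1/[A] = 1.252 + 37.8 = 39.05
Step 4: [A] = 1/39.05 = 0.02561 M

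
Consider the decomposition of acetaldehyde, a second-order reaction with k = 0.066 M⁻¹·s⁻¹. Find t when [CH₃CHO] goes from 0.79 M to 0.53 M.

9.409 s

Step 1: For second-order: t = (1/[CH₃CHO] - 1/[CH₃CHO]₀)/k
Step 2: t = (1/0.53 - 1/0.79)/0.066
Step 3: t = (1.887 - 1.266)/0.066
Step 4: t = 0.621/0.066 = 9.409 s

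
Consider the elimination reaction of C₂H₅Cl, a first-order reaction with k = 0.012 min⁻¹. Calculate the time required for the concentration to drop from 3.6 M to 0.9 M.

115.5 min

Step 1: For first-order: t = ln([C₂H₅Cl]₀/[C₂H₅Cl])/k
Step 2: t = ln(3.6/0.9)/0.012
Step 3: t = ln(4)/0.012
Step 4: t = 1.386/0.012 = 115.5 min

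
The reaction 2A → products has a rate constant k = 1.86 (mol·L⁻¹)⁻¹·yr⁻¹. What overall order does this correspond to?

second order (2)

Step 1: The units of k for an nth-order reaction are (concentration)^(1-n)·(time)⁻¹.
Step 2: Here k has units (mol·L⁻¹)⁻¹·yr⁻¹, so the concentration exponent is -1.
Step 3: 1 - n = -1 ⇒ n = 2. The reaction is second order.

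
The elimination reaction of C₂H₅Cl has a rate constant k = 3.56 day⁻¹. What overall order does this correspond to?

first order (1)

Step 1: The units of k for an nth-order reaction are (concentration)^(1-n)·(time)⁻¹.
Step 2: Here k has units day⁻¹, so the concentration exponent is 0.
Step 3: 1 - n = 0 ⇒ n = 1. The reaction is first order.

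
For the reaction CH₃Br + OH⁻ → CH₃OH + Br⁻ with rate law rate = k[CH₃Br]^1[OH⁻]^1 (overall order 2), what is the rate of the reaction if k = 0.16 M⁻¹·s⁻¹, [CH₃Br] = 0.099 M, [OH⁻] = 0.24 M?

0.003802 M/s

Step 1: The rate law is rate = k[CH₃Br]^1[OH⁻]^1, overall order = 1+1 = 2
Step 2: Substitute values: rate = 0.16 × (0.099)^1 × (0.24)^1
Step 3: rate = 0.16 × 0.099 × 0.24 = 0.0038016 M/s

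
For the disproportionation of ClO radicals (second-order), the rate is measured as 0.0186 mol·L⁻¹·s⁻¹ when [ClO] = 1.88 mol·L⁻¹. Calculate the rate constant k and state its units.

0.005263 (mol·L⁻¹)⁻¹·s⁻¹

Step 1: rate = k[ClO]^2, so k = rate / [ClO]^2.
Step 2: k = 0.0186 / (1.88)^2 = 0.0186 / 3.534.
Step 3: k = 0.005263 (mol·L⁻¹)⁻¹·s⁻¹.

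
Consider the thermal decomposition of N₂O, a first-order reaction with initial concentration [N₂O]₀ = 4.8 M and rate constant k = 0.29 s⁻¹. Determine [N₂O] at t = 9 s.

0.353 M

Step 1: For a first-order reaction: [N₂O] = [N₂O]₀ × e^(-kt)
Step 2: [N₂O] = 4.8 × e^(-0.29 × 9)
Step 3: [N₂O] = 4.8 × e^(-2.61)
Step 4: [N₂O] = 4.8 × 0.0735345 = 0.353 M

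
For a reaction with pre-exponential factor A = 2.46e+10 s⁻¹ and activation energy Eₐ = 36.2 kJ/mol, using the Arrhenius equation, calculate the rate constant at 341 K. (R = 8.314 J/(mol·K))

7.01e+04 s⁻¹

Step 1: Use the Arrhenius equation: k = A × exp(-Eₐ/RT)
Step 2: Convert Eₐ to J/mol: 36.2 kJ/mol = 36200 J/mol
Step 3: Calculate the exponent: -Eₐ/(RT) = -36200/(8.314 × 341) = -12.76863
Step 4: k = 2.46e+10 × exp(-12.76863)
Step 5: k = 2.46e+10 × 2.84875e-06 = 7.0079e+04 s⁻¹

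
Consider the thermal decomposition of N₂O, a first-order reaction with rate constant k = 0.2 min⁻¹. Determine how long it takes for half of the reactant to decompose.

3.466 min

Step 1: For a first-order reaction, t₁/₂ = ln(2)/k
Step 2: t₁/₂ = ln(2)/0.2
Step 3: t₁/₂ = 0.6931/0.2 = 3.466 min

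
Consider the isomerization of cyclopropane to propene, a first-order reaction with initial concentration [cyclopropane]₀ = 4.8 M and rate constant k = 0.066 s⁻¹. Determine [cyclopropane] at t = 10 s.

2.481 M

Step 1: For a first-order reaction: [cyclopropane] = [cyclopropane]₀ × e^(-kt)
Step 2: [cyclopropane] = 4.8 × e^(-0.066 × 10)
Step 3: [cyclopropane] = 4.8 × e^(-0.66)
Step 4: [cyclopropane] = 4.8 × 0.516851 = 2.481 M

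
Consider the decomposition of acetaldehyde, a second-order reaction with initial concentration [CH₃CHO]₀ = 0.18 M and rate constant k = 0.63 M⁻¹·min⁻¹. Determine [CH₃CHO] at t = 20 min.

0.05508 M

Step 1: For a second-order reaction: 1/[CH₃CHO] = 1/[CH₃CHO]₀ + kt
Step 2: 1/[CH₃CHO] = 1/0.18 + 0.63 × 20
Step 3: 1/[CH₃CHO] = 5.556 + 12.6 = 18.16
Step 4: [CH₃CHO] = 1/18.16 = 0.05508 M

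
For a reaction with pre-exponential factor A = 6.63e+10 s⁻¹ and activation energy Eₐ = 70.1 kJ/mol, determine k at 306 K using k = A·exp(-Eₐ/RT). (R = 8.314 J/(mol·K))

7.16e-02 s⁻¹

Step 1: Use the Arrhenius equation: k = A × exp(-Eₐ/RT)
Step 2: Convert Eₐ to J/mol: 70.1 kJ/mol = 70100 J/mol
Step 3: Calculate the exponent: -Eₐ/(RT) = -70100/(8.314 × 306) = -27.55412
Step 4: k = 6.63e+10 × exp(-27.55412)
Step 5: k = 6.63e+10 × 1.07994e-12 = 7.1600e-02 s⁻¹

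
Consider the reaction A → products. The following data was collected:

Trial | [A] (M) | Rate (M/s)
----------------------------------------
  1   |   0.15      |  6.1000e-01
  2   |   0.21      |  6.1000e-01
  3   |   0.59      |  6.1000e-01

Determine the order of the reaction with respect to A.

zeroth order (0)

Step 1: Compare trials - when concentration changes, rate stays constant.
Step 2: rate₂/rate₁ = 6.1000e-01/6.1000e-01 = 1
Step 3: [A]₂/[A]₁ = 0.21/0.15 = 1.4
Step 4: Since rate ratio ≈ (conc ratio)^0, the reaction is zeroth order.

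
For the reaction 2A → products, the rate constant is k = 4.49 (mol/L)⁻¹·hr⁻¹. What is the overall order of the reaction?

second order (2)

Step 1: The units of k for an nth-order reaction are (concentration)^(1-n)·(time)⁻¹.
Step 2: Here k has units (mol/L)⁻¹·hr⁻¹, so the concentration exponent is -1.
Step 3: 1 - n = -1 ⇒ n = 2. The reaction is second order.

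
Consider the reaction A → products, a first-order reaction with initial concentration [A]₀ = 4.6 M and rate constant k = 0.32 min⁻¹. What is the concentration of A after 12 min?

0.09887 M

Step 1: For a first-order reaction: [A] = [A]₀ × e^(-kt)
Step 2: [A] = 4.6 × e^(-0.32 × 12)
Step 3: [A] = 4.6 × e^(-3.84)
Step 4: [A] = 4.6 × 0.0214936 = 0.09887 M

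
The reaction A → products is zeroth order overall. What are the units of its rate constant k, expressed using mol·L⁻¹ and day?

mol·L⁻¹·day⁻¹

Step 1: For overall order n, rate = k × (concentration)^n.
Step 2: Rate has units mol·L⁻¹·day⁻¹; concentration term has units (mol·L⁻¹)^0.
Step 3: k = rate / (concentration)^n, so units of k = (mol·L⁻¹)^(1-0)·day⁻¹ = mol·L⁻¹·day⁻¹.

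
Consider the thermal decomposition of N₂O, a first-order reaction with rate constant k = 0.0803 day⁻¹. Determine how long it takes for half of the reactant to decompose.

8.632 day

Step 1: For a first-order reaction, t₁/₂ = ln(2)/k
Step 2: t₁/₂ = ln(2)/0.0803
Step 3: t₁/₂ = 0.6931/0.0803 = 8.632 day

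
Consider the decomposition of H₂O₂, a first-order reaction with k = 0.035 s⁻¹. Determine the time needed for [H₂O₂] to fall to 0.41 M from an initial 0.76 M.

17.63 s

Step 1: For first-order: t = ln([H₂O₂]₀/[H₂O₂])/k
Step 2: t = ln(0.76/0.41)/0.035
Step 3: t = ln(1.854)/0.035
Step 4: t = 0.6172/0.035 = 17.63 s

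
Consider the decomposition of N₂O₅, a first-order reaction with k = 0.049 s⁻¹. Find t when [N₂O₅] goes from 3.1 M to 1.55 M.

14.15 s

Step 1: For first-order: t = ln([N₂O₅]₀/[N₂O₅])/k
Step 2: t = ln(3.1/1.55)/0.049
Step 3: t = ln(2)/0.049
Step 4: t = 0.6931/0.049 = 14.15 s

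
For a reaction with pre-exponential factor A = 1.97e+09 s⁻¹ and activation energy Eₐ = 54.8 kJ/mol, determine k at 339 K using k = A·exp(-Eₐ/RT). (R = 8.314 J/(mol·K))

7.08e+00 s⁻¹

Step 1: Use the Arrhenius equation: k = A × exp(-Eₐ/RT)
Step 2: Convert Eₐ to J/mol: 54.8 kJ/mol = 54800 J/mol
Step 3: Calculate the exponent: -Eₐ/(RT) = -54800/(8.314 × 339) = -19.44334
Step 4: k = 1.97e+09 × exp(-19.44334)
Step 5: k = 1.97e+09 × 3.59637e-09 = 7.0848e+00 s⁻¹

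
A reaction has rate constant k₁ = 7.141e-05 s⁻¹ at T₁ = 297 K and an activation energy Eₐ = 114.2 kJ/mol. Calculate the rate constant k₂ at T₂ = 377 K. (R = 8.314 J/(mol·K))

1.306e+00 s⁻¹

Step 1: Use the two-temperature Arrhenius form: ln(k₂/k₁) = -Eₐ/R × (1/T₂ - 1/T₁)
Step 2: Convert Eₐ to J/mol: 114.2 kJ/mol = 114200 J/mol
Step 3: 1/T₂ - 1/T₁ = 1/377 - 1/297 = -7.144835e-04 K⁻¹
Step 4: ln(k₂/k₁) = -114200/8.314 × -7.144835e-04 = 9.81405
Step 5: k₂ = k₁ × exp(9.81405) = 7.141e-05 × 1.82889e+04 = 1.306e+00 s⁻¹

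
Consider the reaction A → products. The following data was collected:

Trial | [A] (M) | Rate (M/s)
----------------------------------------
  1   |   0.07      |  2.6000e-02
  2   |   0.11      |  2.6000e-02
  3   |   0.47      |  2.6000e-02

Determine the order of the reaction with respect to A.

zeroth order (0)

Step 1: Compare trials - when concentration changes, rate stays constant.
Step 2: rate₂/rate₁ = 2.6000e-02/2.6000e-02 = 1
Step 3: [A]₂/[A]₁ = 0.11/0.07 = 1.571
Step 4: Since rate ratio ≈ (conc ratio)^0, the reaction is zeroth order.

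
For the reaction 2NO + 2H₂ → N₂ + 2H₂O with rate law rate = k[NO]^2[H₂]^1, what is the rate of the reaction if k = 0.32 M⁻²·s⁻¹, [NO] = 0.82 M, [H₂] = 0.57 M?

0.1226 M/s

Step 1: The rate law is rate = k[NO]^2[H₂]^1
Step 2: Substitute: rate = 0.32 × (0.82)^2 × (0.57)^1
Step 3: rate = 0.32 × 0.6724 × 0.57 = 0.122646 M/s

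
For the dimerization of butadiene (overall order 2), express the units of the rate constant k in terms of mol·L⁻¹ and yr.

(mol·L⁻¹)⁻¹·yr⁻¹

Step 1: For overall order n, rate = k × (concentration)^n.
Step 2: Rate has units mol·L⁻¹·yr⁻¹; concentration term has units (mol·L⁻¹)^2.
Step 3: k = rate / (concentration)^n, so units of k = (mol·L⁻¹)^(1-2)·yr⁻¹ = (mol·L⁻¹)⁻¹·yr⁻¹.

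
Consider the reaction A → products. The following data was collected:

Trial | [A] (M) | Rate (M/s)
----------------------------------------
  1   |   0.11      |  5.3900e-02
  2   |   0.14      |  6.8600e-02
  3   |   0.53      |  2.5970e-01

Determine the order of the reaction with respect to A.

first order (1)

Step 1: Compare trials to find order n where rate₂/rate₁ = ([A]₂/[A]₁)^n
Step 2: rate₂/rate₁ = 6.8600e-02/5.3900e-02 = 1.273
Step 3: [A]₂/[A]₁ = 0.14/0.11 = 1.273
Step 4: n = ln(1.273)/ln(1.273) = 1.00 ≈ 1
Step 5: The reaction is first order in A.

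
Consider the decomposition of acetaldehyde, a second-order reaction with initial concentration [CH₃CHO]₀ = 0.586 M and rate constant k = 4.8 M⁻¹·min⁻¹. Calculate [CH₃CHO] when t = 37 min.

0.005577 M

Step 1: For a second-order reaction: 1/[CH₃CHO] = 1/[CH₃CHO]₀ + kt
Step 2: 1/[CH₃CHO] = 1/0.586 + 4.8 × 37
Step 3: 1/[CH₃CHO] = 1.706 + 177.6 = 179.3
Step 4: [CH₃CHO] = 1/179.3 = 0.005577 M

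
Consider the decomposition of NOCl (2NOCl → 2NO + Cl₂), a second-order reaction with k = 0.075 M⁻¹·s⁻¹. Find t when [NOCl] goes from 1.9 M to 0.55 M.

17.22 s

Step 1: For second-order: t = (1/[NOCl] - 1/[NOCl]₀)/k
Step 2: t = (1/0.55 - 1/1.9)/0.075
Step 3: t = (1.818 - 0.5263)/0.075
Step 4: t = 1.292/0.075 = 17.22 s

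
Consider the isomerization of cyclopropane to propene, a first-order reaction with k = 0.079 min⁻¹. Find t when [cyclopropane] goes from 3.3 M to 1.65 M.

8.774 min

Step 1: For first-order: t = ln([cyclopropane]₀/[cyclopropane])/k
Step 2: t = ln(3.3/1.65)/0.079
Step 3: t = ln(2)/0.079
Step 4: t = 0.6931/0.079 = 8.774 min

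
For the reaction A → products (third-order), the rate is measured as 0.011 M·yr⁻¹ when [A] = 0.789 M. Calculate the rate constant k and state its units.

0.0224 M⁻²·yr⁻¹

Step 1: rate = k[A]^3, so k = rate / [A]^3.
Step 2: k = 0.011 / (0.789)^3 = 0.011 / 0.4912.
Step 3: k = 0.0224 M⁻²·yr⁻¹.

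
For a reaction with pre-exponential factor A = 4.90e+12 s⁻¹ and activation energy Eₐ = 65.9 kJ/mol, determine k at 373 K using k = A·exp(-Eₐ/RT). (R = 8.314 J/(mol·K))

2.89e+03 s⁻¹

Step 1: Use the Arrhenius equation: k = A × exp(-Eₐ/RT)
Step 2: Convert Eₐ to J/mol: 65.9 kJ/mol = 65900 J/mol
Step 3: Calculate the exponent: -Eₐ/(RT) = -65900/(8.314 × 373) = -21.25037
Step 4: k = 4.90e+12 × exp(-21.25037)
Step 5: k = 4.90e+12 × 5.90312e-10 = 2.8925e+03 s⁻¹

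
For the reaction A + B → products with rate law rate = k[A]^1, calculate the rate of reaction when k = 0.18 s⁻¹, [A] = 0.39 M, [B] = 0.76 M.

0.0702 M/s

Step 1: The rate law is rate = k[A]^1
Step 2: Note that the rate does not depend on [B] (zero order in B).
Step 3: rate = 0.18 × (0.39)^1 = 0.0702 M/s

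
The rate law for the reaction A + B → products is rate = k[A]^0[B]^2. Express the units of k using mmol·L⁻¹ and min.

(mmol·L⁻¹)⁻¹·min⁻¹

Step 1: Overall order = 0 + 2 = 2.
Step 2: rate has units mmol·L⁻¹·min⁻¹; [A]^0[B]^2 has units (mmol·L⁻¹)^2.
Step 3: k = rate/([A]^0[B]^2), so units of k = (mmol·L⁻¹)^(1-2)·min⁻¹ = (mmol·L⁻¹)⁻¹·min⁻¹.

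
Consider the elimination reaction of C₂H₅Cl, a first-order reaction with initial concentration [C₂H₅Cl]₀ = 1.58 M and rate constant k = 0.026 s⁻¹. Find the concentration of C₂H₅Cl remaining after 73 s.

0.2368 M

Step 1: For a first-order reaction: [C₂H₅Cl] = [C₂H₅Cl]₀ × e^(-kt)
Step 2: [C₂H₅Cl] = 1.58 × e^(-0.026 × 73)
Step 3: [C₂H₅Cl] = 1.58 × e^(-1.898)
Step 4: [C₂H₅Cl] = 1.58 × 0.149868 = 0.2368 M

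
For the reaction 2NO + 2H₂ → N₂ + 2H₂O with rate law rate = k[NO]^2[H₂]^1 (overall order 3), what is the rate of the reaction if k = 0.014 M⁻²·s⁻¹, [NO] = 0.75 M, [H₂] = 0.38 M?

0.002992 M/s

Step 1: The rate law is rate = k[NO]^2[H₂]^1, overall order = 2+1 = 3
Step 2: Substitute values: rate = 0.014 × (0.75)^2 × (0.38)^1
Step 3: rate = 0.014 × 0.5625 × 0.38 = 0.0029925 M/s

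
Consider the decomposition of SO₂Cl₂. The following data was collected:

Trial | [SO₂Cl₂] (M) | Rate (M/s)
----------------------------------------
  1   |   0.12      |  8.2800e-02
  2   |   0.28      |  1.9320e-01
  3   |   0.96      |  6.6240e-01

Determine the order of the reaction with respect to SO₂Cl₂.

first order (1)

Step 1: Compare trials to find order n where rate₂/rate₁ = ([SO₂Cl₂]₂/[SO₂Cl₂]₁)^n
Step 2: rate₂/rate₁ = 1.9320e-01/8.2800e-02 = 2.333
Step 3: [SO₂Cl₂]₂/[SO₂Cl₂]₁ = 0.28/0.12 = 2.333
Step 4: n = ln(2.333)/ln(2.333) = 1.00 ≈ 1
Step 5: The reaction is first order in SO₂Cl₂.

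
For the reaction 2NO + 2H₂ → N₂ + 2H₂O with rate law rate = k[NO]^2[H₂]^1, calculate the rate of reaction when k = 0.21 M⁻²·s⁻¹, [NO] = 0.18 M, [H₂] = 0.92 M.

0.00626 M/s

Step 1: The rate law is rate = k[NO]^2[H₂]^1
Step 2: Substitute: rate = 0.21 × (0.18)^2 × (0.92)^1
Step 3: rate = 0.21 × 0.0324 × 0.92 = 0.00625968 M/s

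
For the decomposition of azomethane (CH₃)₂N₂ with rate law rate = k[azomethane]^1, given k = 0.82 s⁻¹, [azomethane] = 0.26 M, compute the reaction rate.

0.2132 M/s

Step 1: Identify the rate law: rate = k[azomethane]^1
Step 2: Substitute values: rate = 0.82 × (0.26)^1
Step 3: Calculate: rate = 0.82 × 0.26 = 0.2132 M/s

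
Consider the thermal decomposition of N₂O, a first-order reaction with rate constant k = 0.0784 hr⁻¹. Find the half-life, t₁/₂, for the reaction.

8.841 hr

Step 1: For a first-order reaction, t₁/₂ = ln(2)/k
Step 2: t₁/₂ = ln(2)/0.0784
Step 3: t₁/₂ = 0.6931/0.0784 = 8.841 hr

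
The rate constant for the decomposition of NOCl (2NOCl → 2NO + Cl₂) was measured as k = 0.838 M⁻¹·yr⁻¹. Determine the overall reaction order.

second order (2)

Step 1: The units of k for an nth-order reaction are (concentration)^(1-n)·(time)⁻¹.
Step 2: Here k has units M⁻¹·yr⁻¹, so the concentration exponent is -1.
Step 3: 1 - n = -1 ⇒ n = 2. The reaction is second order.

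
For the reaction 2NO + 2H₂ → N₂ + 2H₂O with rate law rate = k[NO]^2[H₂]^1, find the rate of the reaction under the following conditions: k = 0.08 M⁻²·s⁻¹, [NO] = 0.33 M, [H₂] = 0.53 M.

0.004617 M/s

Step 1: The rate law is rate = k[NO]^2[H₂]^1
Step 2: Substitute: rate = 0.08 × (0.33)^2 × (0.53)^1
Step 3: rate = 0.08 × 0.1089 × 0.53 = 0.00461736 M/s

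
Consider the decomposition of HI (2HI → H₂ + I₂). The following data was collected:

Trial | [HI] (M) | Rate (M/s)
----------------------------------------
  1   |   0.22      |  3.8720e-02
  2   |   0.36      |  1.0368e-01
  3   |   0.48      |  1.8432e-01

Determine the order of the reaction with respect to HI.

second order (2)

Step 1: Compare trials to find order n where rate₂/rate₁ = ([HI]₂/[HI]₁)^n
Step 2: rate₂/rate₁ = 1.0368e-01/3.8720e-02 = 2.678
Step 3: [HI]₂/[HI]₁ = 0.36/0.22 = 1.636
Step 4: n = ln(2.678)/ln(1.636) = 2.00 ≈ 2
Step 5: The reaction is second order in HI.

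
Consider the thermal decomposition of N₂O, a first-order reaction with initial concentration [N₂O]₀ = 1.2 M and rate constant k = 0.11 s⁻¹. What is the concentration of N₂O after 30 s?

0.04426 M

Step 1: For a first-order reaction: [N₂O] = [N₂O]₀ × e^(-kt)
Step 2: [N₂O] = 1.2 × e^(-0.11 × 30)
Step 3: [N₂O] = 1.2 × e^(-3.3)
Step 4: [N₂O] = 1.2 × 0.0368832 = 0.04426 M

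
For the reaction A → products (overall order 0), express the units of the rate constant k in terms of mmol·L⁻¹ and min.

mmol·L⁻¹·min⁻¹

Step 1: For overall order n, rate = k × (concentration)^n.
Step 2: Rate has units mmol·L⁻¹·min⁻¹; concentration term has units (mmol·L⁻¹)^0.
Step 3: k = rate / (concentration)^n, so units of k = (mmol·L⁻¹)^(1-0)·min⁻¹ = mmol·L⁻¹·min⁻¹.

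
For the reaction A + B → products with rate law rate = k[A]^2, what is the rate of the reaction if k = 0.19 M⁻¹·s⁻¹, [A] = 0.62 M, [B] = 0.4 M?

0.07304 M/s

Step 1: The rate law is rate = k[A]^2
Step 2: Note that the rate does not depend on [B] (zero order in B).
Step 3: rate = 0.19 × (0.62)^2 = 0.073036 M/s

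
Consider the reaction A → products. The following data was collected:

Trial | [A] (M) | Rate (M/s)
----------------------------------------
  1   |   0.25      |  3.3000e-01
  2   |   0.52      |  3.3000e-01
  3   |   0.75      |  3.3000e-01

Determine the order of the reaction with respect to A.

zeroth order (0)

Step 1: Compare trials - when concentration changes, rate stays constant.
Step 2: rate₂/rate₁ = 3.3000e-01/3.3000e-01 = 1
Step 3: [A]₂/[A]₁ = 0.52/0.25 = 2.08
Step 4: Since rate ratio ≈ (conc ratio)^0, the reaction is zeroth order.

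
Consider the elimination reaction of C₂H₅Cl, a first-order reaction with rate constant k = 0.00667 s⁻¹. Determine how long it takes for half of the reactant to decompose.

103.9 s

Step 1: For a first-order reaction, t₁/₂ = ln(2)/k
Step 2: t₁/₂ = ln(2)/0.00667
Step 3: t₁/₂ = 0.6931/0.00667 = 103.9 s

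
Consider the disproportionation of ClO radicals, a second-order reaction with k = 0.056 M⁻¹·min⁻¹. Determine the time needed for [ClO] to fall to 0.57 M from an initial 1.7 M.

20.82 min

Step 1: For second-order: t = (1/[ClO] - 1/[ClO]₀)/k
Step 2: t = (1/0.57 - 1/1.7)/0.056
Step 3: t = (1.754 - 0.5882)/0.056
Step 4: t = 1.166/0.056 = 20.82 min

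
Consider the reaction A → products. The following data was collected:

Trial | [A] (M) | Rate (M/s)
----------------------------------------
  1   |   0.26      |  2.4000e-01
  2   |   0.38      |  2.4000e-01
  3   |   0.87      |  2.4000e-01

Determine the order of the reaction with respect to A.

zeroth order (0)

Step 1: Compare trials - when concentration changes, rate stays constant.
Step 2: rate₂/rate₁ = 2.4000e-01/2.4000e-01 = 1
Step 3: [A]₂/[A]₁ = 0.38/0.26 = 1.462
Step 4: Since rate ratio ≈ (conc ratio)^0, the reaction is zeroth order.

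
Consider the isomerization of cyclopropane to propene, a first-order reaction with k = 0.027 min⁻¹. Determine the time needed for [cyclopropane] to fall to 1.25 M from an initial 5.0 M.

51.34 min

Step 1: For first-order: t = ln([cyclopropane]₀/[cyclopropane])/k
Step 2: t = ln(5.0/1.25)/0.027
Step 3: t = ln(4)/0.027
Step 4: t = 1.386/0.027 = 51.34 min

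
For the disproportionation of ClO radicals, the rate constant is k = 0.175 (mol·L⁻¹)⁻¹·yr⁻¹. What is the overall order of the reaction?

second order (2)

Step 1: The units of k for an nth-order reaction are (concentration)^(1-n)·(time)⁻¹.
Step 2: Here k has units (mol·L⁻¹)⁻¹·yr⁻¹, so the concentration exponent is -1.
Step 3: 1 - n = -1 ⇒ n = 2. The reaction is second order.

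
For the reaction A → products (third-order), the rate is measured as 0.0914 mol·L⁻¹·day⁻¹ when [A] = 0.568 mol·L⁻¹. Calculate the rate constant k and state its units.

0.4988 (mol·L⁻¹)⁻²·day⁻¹

Step 1: rate = k[A]^3, so k = rate / [A]^3.
Step 2: k = 0.0914 / (0.568)^3 = 0.0914 / 0.1833.
Step 3: k = 0.4988 (mol·L⁻¹)⁻²·day⁻¹.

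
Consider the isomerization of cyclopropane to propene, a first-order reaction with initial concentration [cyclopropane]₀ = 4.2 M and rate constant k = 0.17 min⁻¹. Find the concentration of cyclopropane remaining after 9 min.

0.9094 M

Step 1: For a first-order reaction: [cyclopropane] = [cyclopropane]₀ × e^(-kt)
Step 2: [cyclopropane] = 4.2 × e^(-0.17 × 9)
Step 3: [cyclopropane] = 4.2 × e^(-1.53)
Step 4: [cyclopropane] = 4.2 × 0.216536 = 0.9094 M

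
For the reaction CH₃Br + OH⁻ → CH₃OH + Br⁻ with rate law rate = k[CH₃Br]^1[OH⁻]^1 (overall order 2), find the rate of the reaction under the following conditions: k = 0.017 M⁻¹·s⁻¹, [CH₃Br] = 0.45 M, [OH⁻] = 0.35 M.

0.002678 M/s

Step 1: The rate law is rate = k[CH₃Br]^1[OH⁻]^1, overall order = 1+1 = 2
Step 2: Substitute values: rate = 0.017 × (0.45)^1 × (0.35)^1
Step 3: rate = 0.017 × 0.45 × 0.35 = 0.0026775 M/s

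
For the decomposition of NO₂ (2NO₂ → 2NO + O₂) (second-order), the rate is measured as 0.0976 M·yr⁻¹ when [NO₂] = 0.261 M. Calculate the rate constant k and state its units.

1.433 M⁻¹·yr⁻¹

Step 1: rate = k[NO₂]^2, so k = rate / [NO₂]^2.
Step 2: k = 0.0976 / (0.261)^2 = 0.0976 / 0.06812.
Step 3: k = 1.433 M⁻¹·yr⁻¹.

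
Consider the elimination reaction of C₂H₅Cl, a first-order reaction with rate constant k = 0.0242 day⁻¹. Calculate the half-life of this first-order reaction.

28.64 day

Step 1: For a first-order reaction, t₁/₂ = ln(2)/k
Step 2: t₁/₂ = ln(2)/0.0242
Step 3: t₁/₂ = 0.6931/0.0242 = 28.64 day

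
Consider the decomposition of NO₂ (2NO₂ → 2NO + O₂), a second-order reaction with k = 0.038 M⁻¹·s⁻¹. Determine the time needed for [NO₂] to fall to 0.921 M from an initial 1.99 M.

15.35 s

Step 1: For second-order: t = (1/[NO₂] - 1/[NO₂]₀)/k
Step 2: t = (1/0.921 - 1/1.99)/0.038
Step 3: t = (1.086 - 0.5025)/0.038
Step 4: t = 0.5833/0.038 = 15.35 s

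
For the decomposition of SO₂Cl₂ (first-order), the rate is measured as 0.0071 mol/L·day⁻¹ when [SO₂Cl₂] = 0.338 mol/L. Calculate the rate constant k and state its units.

0.02101 day⁻¹

Step 1: rate = k[SO₂Cl₂]^1, so k = rate / [SO₂Cl₂]^1.
Step 2: k = 0.0071 / (0.338)^1 = 0.0071 / 0.338.
Step 3: k = 0.02101 day⁻¹.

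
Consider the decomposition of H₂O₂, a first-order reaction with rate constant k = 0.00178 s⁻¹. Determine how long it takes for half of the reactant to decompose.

389.4 s

Step 1: For a first-order reaction, t₁/₂ = ln(2)/k
Step 2: t₁/₂ = ln(2)/0.00178
Step 3: t₁/₂ = 0.6931/0.00178 = 389.4 s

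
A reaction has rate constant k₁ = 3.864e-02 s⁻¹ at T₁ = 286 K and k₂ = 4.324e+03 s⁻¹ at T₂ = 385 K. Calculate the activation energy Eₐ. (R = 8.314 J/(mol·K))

107.5 kJ/mol

Step 1: Use the two-temperature Arrhenius form: ln(k₂/k₁) = -Eₐ/R × (1/T₂ - 1/T₁)
Step 2: ln(k₂/k₁) = ln(4.324e+03/3.864e-02) = ln(111905) = 11.6254
Step 3: 1/T₂ - 1/T₁ = 1/385 - 1/286 = -8.991009e-04 K⁻¹
Step 4: Eₐ = -R × ln(k₂/k₁) / (1/T₂ - 1/T₁) = -8.314 × 11.6254 / -8.991009e-04
Step 5: Eₐ = 1.0750e+05 J/mol = 107.5 kJ/mol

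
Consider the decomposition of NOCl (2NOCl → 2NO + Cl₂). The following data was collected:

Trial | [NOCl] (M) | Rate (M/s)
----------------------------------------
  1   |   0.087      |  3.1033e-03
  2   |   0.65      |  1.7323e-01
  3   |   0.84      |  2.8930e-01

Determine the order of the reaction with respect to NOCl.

second order (2)

Step 1: Compare trials to find order n where rate₂/rate₁ = ([NOCl]₂/[NOCl]₁)^n
Step 2: rate₂/rate₁ = 1.7323e-01/3.1033e-03 = 55.82
Step 3: [NOCl]₂/[NOCl]₁ = 0.65/0.087 = 7.471
Step 4: n = ln(55.82)/ln(7.471) = 2.00 ≈ 2
Step 5: The reaction is second order in NOCl.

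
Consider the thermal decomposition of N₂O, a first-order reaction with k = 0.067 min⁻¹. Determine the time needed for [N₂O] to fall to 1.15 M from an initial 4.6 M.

20.69 min

Step 1: For first-order: t = ln([N₂O]₀/[N₂O])/k
Step 2: t = ln(4.6/1.15)/0.067
Step 3: t = ln(4)/0.067
Step 4: t = 1.386/0.067 = 20.69 min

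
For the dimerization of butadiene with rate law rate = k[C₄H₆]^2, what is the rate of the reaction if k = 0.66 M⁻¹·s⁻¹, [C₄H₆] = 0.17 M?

0.01907 M/s

Step 1: Identify the rate law: rate = k[C₄H₆]^2
Step 2: Substitute values: rate = 0.66 × (0.17)^2
Step 3: Calculate: rate = 0.66 × 0.0289 = 0.019074 M/s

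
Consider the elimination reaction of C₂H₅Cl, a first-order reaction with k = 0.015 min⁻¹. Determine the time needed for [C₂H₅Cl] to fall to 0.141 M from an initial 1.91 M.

173.7 min

Step 1: For first-order: t = ln([C₂H₅Cl]₀/[C₂H₅Cl])/k
Step 2: t = ln(1.91/0.141)/0.015
Step 3: t = ln(13.55)/0.015
Step 4: t = 2.606/0.015 = 173.7 min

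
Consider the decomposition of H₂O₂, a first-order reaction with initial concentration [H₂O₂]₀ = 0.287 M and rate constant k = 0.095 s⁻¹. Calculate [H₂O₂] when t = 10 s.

0.111 M

Step 1: For a first-order reaction: [H₂O₂] = [H₂O₂]₀ × e^(-kt)
Step 2: [H₂O₂] = 0.287 × e^(-0.095 × 10)
Step 3: [H₂O₂] = 0.287 × e^(-0.95)
Step 4: [H₂O₂] = 0.287 × 0.386741 = 0.111 M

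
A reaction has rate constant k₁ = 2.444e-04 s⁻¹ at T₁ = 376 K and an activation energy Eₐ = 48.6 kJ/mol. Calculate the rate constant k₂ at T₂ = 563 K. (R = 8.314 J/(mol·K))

4.273e-02 s⁻¹

Step 1: Use the two-temperature Arrhenius form: ln(k₂/k₁) = -Eₐ/R × (1/T₂ - 1/T₁)
Step 2: Convert Eₐ to J/mol: 48.6 kJ/mol = 48600 J/mol
Step 3: 1/T₂ - 1/T₁ = 1/563 - 1/376 = -8.833755e-04 K⁻¹
Step 4: ln(k₂/k₁) = -48600/8.314 × -8.833755e-04 = 5.16383
Step 5: k₂ = k₁ × exp(5.16383) = 2.444e-04 × 1.74833e+02 = 4.273e-02 s⁻¹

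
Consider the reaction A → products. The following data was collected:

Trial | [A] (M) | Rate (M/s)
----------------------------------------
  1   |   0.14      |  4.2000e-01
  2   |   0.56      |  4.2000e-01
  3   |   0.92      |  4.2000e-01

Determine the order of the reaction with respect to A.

zeroth order (0)

Step 1: Compare trials - when concentration changes, rate stays constant.
Step 2: rate₂/rate₁ = 4.2000e-01/4.2000e-01 = 1
Step 3: [A]₂/[A]₁ = 0.56/0.14 = 4
Step 4: Since rate ratio ≈ (conc ratio)^0, the reaction is zeroth order.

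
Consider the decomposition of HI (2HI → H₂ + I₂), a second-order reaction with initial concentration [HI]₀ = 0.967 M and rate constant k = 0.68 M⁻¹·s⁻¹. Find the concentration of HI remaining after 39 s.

0.03629 M

Step 1: For a second-order reaction: 1/[HI] = 1/[HI]₀ + kt
Step 2: 1/[HI] = 1/0.967 + 0.68 × 39
Step 3: 1/[HI] = 1.034 + 26.52 = 27.55
Step 4: [HI] = 1/27.55 = 0.03629 M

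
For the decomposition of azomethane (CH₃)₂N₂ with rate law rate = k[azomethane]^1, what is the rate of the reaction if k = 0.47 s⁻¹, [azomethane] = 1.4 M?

0.658 M/s

Step 1: Identify the rate law: rate = k[azomethane]^1
Step 2: Substitute values: rate = 0.47 × (1.4)^1
Step 3: Calculate: rate = 0.47 × 1.4 = 0.658 M/s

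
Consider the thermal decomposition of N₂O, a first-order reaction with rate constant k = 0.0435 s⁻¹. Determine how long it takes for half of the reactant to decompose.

15.93 s

Step 1: For a first-order reaction, t₁/₂ = ln(2)/k
Step 2: t₁/₂ = ln(2)/0.0435
Step 3: t₁/₂ = 0.6931/0.0435 = 15.93 s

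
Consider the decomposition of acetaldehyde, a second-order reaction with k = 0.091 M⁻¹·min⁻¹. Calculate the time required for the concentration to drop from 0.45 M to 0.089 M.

99.05 min

Step 1: For second-order: t = (1/[CH₃CHO] - 1/[CH₃CHO]₀)/k
Step 2: t = (1/0.089 - 1/0.45)/0.091
Step 3: t = (11.24 - 2.222)/0.091
Step 4: t = 9.014/0.091 = 99.05 min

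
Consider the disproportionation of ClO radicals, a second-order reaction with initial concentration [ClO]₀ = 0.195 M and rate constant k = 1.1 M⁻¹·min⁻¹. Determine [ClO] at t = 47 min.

0.0176 M

Step 1: For a second-order reaction: 1/[ClO] = 1/[ClO]₀ + kt
Step 2: 1/[ClO] = 1/0.195 + 1.1 × 47
Step 3: 1/[ClO] = 5.128 + 51.7 = 56.83
Step 4: [ClO] = 1/56.83 = 0.0176 M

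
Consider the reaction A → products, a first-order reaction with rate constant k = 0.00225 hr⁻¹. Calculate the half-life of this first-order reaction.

308.1 hr

Step 1: For a first-order reaction, t₁/₂ = ln(2)/k
Step 2: t₁/₂ = ln(2)/0.00225
Step 3: t₁/₂ = 0.6931/0.00225 = 308.1 hr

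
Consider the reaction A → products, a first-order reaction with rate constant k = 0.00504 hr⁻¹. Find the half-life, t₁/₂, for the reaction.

137.5 hr

Step 1: For a first-order reaction, t₁/₂ = ln(2)/k
Step 2: t₁/₂ = ln(2)/0.00504
Step 3: t₁/₂ = 0.6931/0.00504 = 137.5 hr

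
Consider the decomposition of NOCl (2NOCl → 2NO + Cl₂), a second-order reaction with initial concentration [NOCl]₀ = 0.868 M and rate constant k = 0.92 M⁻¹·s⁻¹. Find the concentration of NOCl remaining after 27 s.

0.03847 M

Step 1: For a second-order reaction: 1/[NOCl] = 1/[NOCl]₀ + kt
Step 2: 1/[NOCl] = 1/0.868 + 0.92 × 27
Step 3: 1/[NOCl] = 1.152 + 24.84 = 25.99
Step 4: [NOCl] = 1/25.99 = 0.03847 M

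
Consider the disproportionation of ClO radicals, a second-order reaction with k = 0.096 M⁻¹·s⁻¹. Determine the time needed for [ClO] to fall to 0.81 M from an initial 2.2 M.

8.125 s

Step 1: For second-order: t = (1/[ClO] - 1/[ClO]₀)/k
Step 2: t = (1/0.81 - 1/2.2)/0.096
Step 3: t = (1.235 - 0.4545)/0.096
Step 4: t = 0.78/0.096 = 8.125 s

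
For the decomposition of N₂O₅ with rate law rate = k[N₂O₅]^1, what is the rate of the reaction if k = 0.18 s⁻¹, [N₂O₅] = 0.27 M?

0.0486 M/s

Step 1: Identify the rate law: rate = k[N₂O₅]^1
Step 2: Substitute values: rate = 0.18 × (0.27)^1
Step 3: Calculate: rate = 0.18 × 0.27 = 0.0486 M/s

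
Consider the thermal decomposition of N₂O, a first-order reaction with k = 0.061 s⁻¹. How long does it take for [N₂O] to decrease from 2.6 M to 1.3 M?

11.36 s

Step 1: For first-order: t = ln([N₂O]₀/[N₂O])/k
Step 2: t = ln(2.6/1.3)/0.061
Step 3: t = ln(2)/0.061
Step 4: t = 0.6931/0.061 = 11.36 s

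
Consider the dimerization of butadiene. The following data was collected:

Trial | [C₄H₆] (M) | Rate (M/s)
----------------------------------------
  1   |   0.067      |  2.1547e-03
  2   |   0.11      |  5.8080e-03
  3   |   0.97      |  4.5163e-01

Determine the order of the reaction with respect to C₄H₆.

second order (2)

Step 1: Compare trials to find order n where rate₂/rate₁ = ([C₄H₆]₂/[C₄H₆]₁)^n
Step 2: rate₂/rate₁ = 5.8080e-03/2.1547e-03 = 2.695
Step 3: [C₄H₆]₂/[C₄H₆]₁ = 0.11/0.067 = 1.642
Step 4: n = ln(2.695)/ln(1.642) = 2.00 ≈ 2
Step 5: The reaction is second order in C₄H₆.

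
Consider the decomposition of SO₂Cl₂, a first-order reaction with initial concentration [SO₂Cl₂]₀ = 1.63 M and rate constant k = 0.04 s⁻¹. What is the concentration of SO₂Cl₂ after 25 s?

0.5996 M

Step 1: For a first-order reaction: [SO₂Cl₂] = [SO₂Cl₂]₀ × e^(-kt)
Step 2: [SO₂Cl₂] = 1.63 × e^(-0.04 × 25)
Step 3: [SO₂Cl₂] = 1.63 × e^(-1)
Step 4: [SO₂Cl₂] = 1.63 × 0.367879 = 0.5996 M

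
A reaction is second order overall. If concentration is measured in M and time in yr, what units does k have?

M⁻¹·yr⁻¹

Step 1: For overall order n, rate = k × (concentration)^n.
Step 2: Rate has units M·yr⁻¹; concentration term has units M^2.
Step 3: k = rate / (concentration)^n, so units of k = M^(1-2)·yr⁻¹ = M⁻¹·yr⁻¹.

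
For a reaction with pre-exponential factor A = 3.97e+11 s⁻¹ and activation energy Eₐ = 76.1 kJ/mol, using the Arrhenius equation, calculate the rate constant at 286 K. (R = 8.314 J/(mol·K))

5.01e-03 s⁻¹

Step 1: Use the Arrhenius equation: k = A × exp(-Eₐ/RT)
Step 2: Convert Eₐ to J/mol: 76.1 kJ/mol = 76100 J/mol
Step 3: Calculate the exponent: -Eₐ/(RT) = -76100/(8.314 × 286) = -32.00432
Step 4: k = 3.97e+11 × exp(-32.00432)
Step 5: k = 3.97e+11 × 1.26096e-14 = 5.0060e-03 s⁻¹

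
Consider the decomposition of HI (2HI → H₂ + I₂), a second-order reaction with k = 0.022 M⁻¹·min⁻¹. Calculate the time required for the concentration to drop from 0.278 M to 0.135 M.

173.2 min

Step 1: For second-order: t = (1/[HI] - 1/[HI]₀)/k
Step 2: t = (1/0.135 - 1/0.278)/0.022
Step 3: t = (7.407 - 3.597)/0.022
Step 4: t = 3.81/0.022 = 173.2 min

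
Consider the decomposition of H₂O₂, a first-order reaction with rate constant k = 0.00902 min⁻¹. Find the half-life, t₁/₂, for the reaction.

76.85 min

Step 1: For a first-order reaction, t₁/₂ = ln(2)/k
Step 2: t₁/₂ = ln(2)/0.00902
Step 3: t₁/₂ = 0.6931/0.00902 = 76.85 min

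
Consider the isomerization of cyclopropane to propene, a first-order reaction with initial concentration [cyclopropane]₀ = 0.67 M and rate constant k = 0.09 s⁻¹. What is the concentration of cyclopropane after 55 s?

0.004746 M

Step 1: For a first-order reaction: [cyclopropane] = [cyclopropane]₀ × e^(-kt)
Step 2: [cyclopropane] = 0.67 × e^(-0.09 × 55)
Step 3: [cyclopropane] = 0.67 × e^(-4.95)
Step 4: [cyclopropane] = 0.67 × 0.00708341 = 0.004746 M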